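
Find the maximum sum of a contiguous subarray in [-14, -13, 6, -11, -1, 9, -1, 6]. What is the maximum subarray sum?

Using Kadane's algorithm on [-14, -13, 6, -11, -1, 9, -1, 6]:

Scanning through the array:
Position 1 (value -13): max_ending_here = -13, max_so_far = -13
Position 2 (value 6): max_ending_here = 6, max_so_far = 6
Position 3 (value -11): max_ending_here = -5, max_so_far = 6
Position 4 (value -1): max_ending_here = -1, max_so_far = 6
Position 5 (value 9): max_ending_here = 9, max_so_far = 9
Position 6 (value -1): max_ending_here = 8, max_so_far = 9
Position 7 (value 6): max_ending_here = 14, max_so_far = 14

Maximum subarray: [9, -1, 6]
Maximum sum: 14

The maximum subarray is [9, -1, 6] with sum 14. This subarray runs from index 5 to index 7.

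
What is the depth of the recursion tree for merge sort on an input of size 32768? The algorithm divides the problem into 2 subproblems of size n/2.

For divide and conquer with division factor 2:

Problem sizes at each level:
Level 0: 32768
Level 1: 16384
Level 2: 8192
Level 3: 4096
Level 4: 2048
Level 5: 1024
Level 6: 512
Level 7: 256
Level 8: 128
Level 9: 64
Level 10: 32
Level 11: 16
Level 12: 8
Level 13: 4
Level 14: 2
Level 15: 1

The root is level 0 and the size-1 base case is level 15 (the tree spans levels 0 through 15, i.e. 16 levels counting the root), so the depth is the number of divisions: log_2(32768) = 15

The recursion tree depth is log_2(32768) = 15. At each level, the problem size is divided by 2, so it takes 15 divisions to reduce to a base case of size 1. The algorithm makes 2 recursive calls at each level.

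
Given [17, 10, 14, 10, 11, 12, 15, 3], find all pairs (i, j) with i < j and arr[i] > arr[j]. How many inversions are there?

Finding inversions in [17, 10, 14, 10, 11, 12, 15, 3]:

(0, 1): arr[0]=17 > arr[1]=10
(0, 2): arr[0]=17 > arr[2]=14
(0, 3): arr[0]=17 > arr[3]=10
(0, 4): arr[0]=17 > arr[4]=11
(0, 5): arr[0]=17 > arr[5]=12
(0, 6): arr[0]=17 > arr[6]=15
(0, 7): arr[0]=17 > arr[7]=3
(1, 7): arr[1]=10 > arr[7]=3
(2, 3): arr[2]=14 > arr[3]=10
(2, 4): arr[2]=14 > arr[4]=11
(2, 5): arr[2]=14 > arr[5]=12
(2, 7): arr[2]=14 > arr[7]=3
(3, 7): arr[3]=10 > arr[7]=3
(4, 7): arr[4]=11 > arr[7]=3
(5, 7): arr[5]=12 > arr[7]=3
(6, 7): arr[6]=15 > arr[7]=3

Total inversions: 16

The array has 16 inversion(s): (0,1), (0,2), (0,3), (0,4), (0,5), (0,6), (0,7), (1,7), (2,3), (2,4), (2,5), (2,7), (3,7), (4,7), (5,7), (6,7). Each pair (i,j) satisfies i < j and arr[i] > arr[j].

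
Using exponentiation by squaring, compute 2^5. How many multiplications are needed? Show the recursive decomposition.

Computing 2^5 by squaring (build up from 2^1; each line after the first costs one multiplication):

2^1 = 2
2^2 = (2^1)^2 = 2^2 = 4
2^4 = (2^2)^2 = 4^2 = 16
2^5 = 2 * 2^4 = 2 * 16 = 32

Result: 32
Multiplications needed: 3 (3 lines after 2^1)

2^5 = 32. Using exponentiation by squaring, this requires 3 multiplications. The key idea: if the exponent is even, square the half-power; if odd, multiply by the base once.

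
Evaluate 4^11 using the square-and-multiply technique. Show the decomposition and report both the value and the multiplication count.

Computing 4^11 by squaring (build up from 4^1; each line after the first costs one multiplication):

4^1 = 4
4^2 = (4^1)^2 = 4^2 = 16
4^4 = (4^2)^2 = 16^2 = 256
4^5 = 4 * 4^4 = 4 * 256 = 1024
4^10 = (4^5)^2 = 1024^2 = 1048576
4^11 = 4 * 4^10 = 4 * 1048576 = 4194304

Result: 4194304
Multiplications needed: 5 (5 lines after 4^1)

4^11 = 4194304. Using exponentiation by squaring, this requires 5 multiplications. The key idea: if the exponent is even, square the half-power; if odd, multiply by the base once.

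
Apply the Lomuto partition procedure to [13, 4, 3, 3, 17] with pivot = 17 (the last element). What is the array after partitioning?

Lomuto partition with pivot = 17:

Initial array: [13, 4, 3, 3, 17]

arr[0]=13 <= 17: swap with position 0, array becomes [13, 4, 3, 3, 17]
arr[1]=4 <= 17: swap with position 1, array becomes [13, 4, 3, 3, 17]
arr[2]=3 <= 17: swap with position 2, array becomes [13, 4, 3, 3, 17]
arr[3]=3 <= 17: swap with position 3, array becomes [13, 4, 3, 3, 17]

Place pivot at position 4: [13, 4, 3, 3, 17]
Pivot position: 4

After partitioning with pivot 17, the array becomes [13, 4, 3, 3, 17]. The pivot is placed at index 4. All elements to the left of the pivot are <= 17, and all elements to the right are > 17.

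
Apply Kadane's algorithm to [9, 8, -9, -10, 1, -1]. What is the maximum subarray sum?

Using Kadane's algorithm on [9, 8, -9, -10, 1, -1]:

Scanning through the array:
Position 1 (value 8): max_ending_here = 17, max_so_far = 17
Position 2 (value -9): max_ending_here = 8, max_so_far = 17
Position 3 (value -10): max_ending_here = -2, max_so_far = 17
Position 4 (value 1): max_ending_here = 1, max_so_far = 17
Position 5 (value -1): max_ending_here = 0, max_so_far = 17

Maximum subarray: [9, 8]
Maximum sum: 17

The maximum subarray is [9, 8] with sum 17. This subarray runs from index 0 to index 1.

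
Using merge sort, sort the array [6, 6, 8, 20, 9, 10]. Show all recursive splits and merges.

Merge sort trace:

Split: [6, 6, 8, 20, 9, 10] -> [6, 6, 8] and [20, 9, 10]
  Split: [6, 6, 8] -> [6] and [6, 8]
    Split: [6, 8] -> [6] and [8]
    Merge: [6] + [8] -> [6, 8]
  Merge: [6] + [6, 8] -> [6, 6, 8]
  Split: [20, 9, 10] -> [20] and [9, 10]
    Split: [9, 10] -> [9] and [10]
    Merge: [9] + [10] -> [9, 10]
  Merge: [20] + [9, 10] -> [9, 10, 20]
Merge: [6, 6, 8] + [9, 10, 20] -> [6, 6, 8, 9, 10, 20]

Final sorted array: [6, 6, 8, 9, 10, 20]

The merge sort proceeds by recursively splitting the array and merging sorted halves.
After all merges, the sorted array is [6, 6, 8, 9, 10, 20].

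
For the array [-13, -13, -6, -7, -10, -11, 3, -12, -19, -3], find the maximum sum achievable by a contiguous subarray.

Using Kadane's algorithm on [-13, -13, -6, -7, -10, -11, 3, -12, -19, -3]:

Scanning through the array:
Position 1 (value -13): max_ending_here = -13, max_so_far = -13
Position 2 (value -6): max_ending_here = -6, max_so_far = -6
Position 3 (value -7): max_ending_here = -7, max_so_far = -6
Position 4 (value -10): max_ending_here = -10, max_so_far = -6
Position 5 (value -11): max_ending_here = -11, max_so_far = -6
Position 6 (value 3): max_ending_here = 3, max_so_far = 3
Position 7 (value -12): max_ending_here = -9, max_so_far = 3
Position 8 (value -19): max_ending_here = -19, max_so_far = 3
Position 9 (value -3): max_ending_here = -3, max_so_far = 3

Maximum subarray: [3]
Maximum sum: 3

The maximum subarray is [3] with sum 3. This subarray runs from index 6 to index 6.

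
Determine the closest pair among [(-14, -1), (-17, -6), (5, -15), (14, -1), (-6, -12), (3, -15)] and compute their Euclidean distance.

Computing all pairwise distances among 6 points:

d((-14, -1), (-17, -6)) = 5.831
d((-14, -1), (5, -15)) = 23.6008
d((-14, -1), (14, -1)) = 28.0
d((-14, -1), (-6, -12)) = 13.6015
d((-14, -1), (3, -15)) = 22.0227
d((-17, -6), (5, -15)) = 23.7697
d((-17, -6), (14, -1)) = 31.4006
d((-17, -6), (-6, -12)) = 12.53
d((-17, -6), (3, -15)) = 21.9317
d((5, -15), (14, -1)) = 16.6433
d((5, -15), (-6, -12)) = 11.4018
d((5, -15), (3, -15)) = 2.0 <-- minimum
d((14, -1), (-6, -12)) = 22.8254
d((14, -1), (3, -15)) = 17.8045
d((-6, -12), (3, -15)) = 9.4868

Closest pair: (5, -15) and (3, -15) with distance 2.0

The closest pair is (5, -15) and (3, -15) with Euclidean distance 2.0. For 6 points, brute-force pairwise comparison is shown above. For large n, the divide-and-conquer algorithm (sort by x, recurse on halves, check the dividing strip) achieves O(n log n).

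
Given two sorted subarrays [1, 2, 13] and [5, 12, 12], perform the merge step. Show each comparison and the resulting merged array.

Merging process:

Compare 1 vs 5: take 1 from left. Merged: [1]
Compare 2 vs 5: take 2 from left. Merged: [1, 2]
Compare 13 vs 5: take 5 from right. Merged: [1, 2, 5]
Compare 13 vs 12: take 12 from right. Merged: [1, 2, 5, 12]
Compare 13 vs 12: take 12 from right. Merged: [1, 2, 5, 12, 12]
Append remaining from left: [13]. Merged: [1, 2, 5, 12, 12, 13]

Final merged array: [1, 2, 5, 12, 12, 13]
Total comparisons: 5

The merged array is [1, 2, 5, 12, 12, 13], requiring 5 comparisons. The merge step runs in O(n) time where n is the total number of elements.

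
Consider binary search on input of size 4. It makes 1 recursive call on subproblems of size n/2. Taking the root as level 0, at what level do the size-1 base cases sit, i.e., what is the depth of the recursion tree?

For divide and conquer with division factor 2:

Problem sizes at each level:
Level 0: 4
Level 1: 2
Level 2: 1

The root is level 0 and the size-1 base case is level 2 (the tree spans levels 0 through 2, i.e. 3 levels counting the root), so the depth is the number of divisions: log_2(4) = 2

The recursion tree depth is log_2(4) = 2. At each level, the problem size is divided by 2, so it takes 2 divisions to reduce to a base case of size 1. The algorithm makes 1 recursive call at each level.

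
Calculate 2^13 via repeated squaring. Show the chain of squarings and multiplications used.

Computing 2^13 by squaring (build up from 2^1; each line after the first costs one multiplication):

2^1 = 2
2^2 = (2^1)^2 = 2^2 = 4
2^3 = 2 * 2^2 = 2 * 4 = 8
2^6 = (2^3)^2 = 8^2 = 64
2^12 = (2^6)^2 = 64^2 = 4096
2^13 = 2 * 2^12 = 2 * 4096 = 8192

Result: 8192
Multiplications needed: 5 (5 lines after 2^1)

2^13 = 8192. Using exponentiation by squaring, this requires 5 multiplications. The key idea: if the exponent is even, square the half-power; if odd, multiply by the base once.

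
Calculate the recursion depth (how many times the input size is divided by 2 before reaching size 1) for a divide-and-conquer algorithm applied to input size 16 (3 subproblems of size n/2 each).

For divide and conquer with division factor 2:

Problem sizes at each level:
Level 0: 16
Level 1: 8
Level 2: 4
Level 3: 2
Level 4: 1

The root is level 0 and the size-1 base case is level 4 (the tree spans levels 0 through 4, i.e. 5 levels counting the root), so the depth is the number of divisions: log_2(16) = 4

The recursion tree depth is log_2(16) = 4. At each level, the problem size is divided by 2, so it takes 4 divisions to reduce to a base case of size 1. The algorithm makes 3 recursive calls at each level.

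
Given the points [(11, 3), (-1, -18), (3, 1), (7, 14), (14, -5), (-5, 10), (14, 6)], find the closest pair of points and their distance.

Computing all pairwise distances among 7 points:

d((11, 3), (-1, -18)) = 24.1868
d((11, 3), (3, 1)) = 8.2462
d((11, 3), (7, 14)) = 11.7047
d((11, 3), (14, -5)) = 8.544
d((11, 3), (-5, 10)) = 17.4642
d((11, 3), (14, 6)) = 4.2426 <-- minimum
d((-1, -18), (3, 1)) = 19.4165
d((-1, -18), (7, 14)) = 32.9848
d((-1, -18), (14, -5)) = 19.8494
d((-1, -18), (-5, 10)) = 28.2843
d((-1, -18), (14, 6)) = 28.3019
d((3, 1), (7, 14)) = 13.6015
d((3, 1), (14, -5)) = 12.53
d((3, 1), (-5, 10)) = 12.0416
d((3, 1), (14, 6)) = 12.083
d((7, 14), (14, -5)) = 20.2485
d((7, 14), (-5, 10)) = 12.6491
d((7, 14), (14, 6)) = 10.6301
d((14, -5), (-5, 10)) = 24.2074
d((14, -5), (14, 6)) = 11.0
d((-5, 10), (14, 6)) = 19.4165

Closest pair: (11, 3) and (14, 6) with distance 4.2426

The closest pair is (11, 3) and (14, 6) with Euclidean distance 4.2426. For 7 points, brute-force pairwise comparison is shown above. For large n, the divide-and-conquer algorithm (sort by x, recurse on halves, check the dividing strip) achieves O(n log n).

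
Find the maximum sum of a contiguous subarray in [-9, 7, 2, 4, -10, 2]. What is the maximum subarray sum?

Using Kadane's algorithm on [-9, 7, 2, 4, -10, 2]:

Scanning through the array:
Position 1 (value 7): max_ending_here = 7, max_so_far = 7
Position 2 (value 2): max_ending_here = 9, max_so_far = 9
Position 3 (value 4): max_ending_here = 13, max_so_far = 13
Position 4 (value -10): max_ending_here = 3, max_so_far = 13
Position 5 (value 2): max_ending_here = 5, max_so_far = 13

Maximum subarray: [7, 2, 4]
Maximum sum: 13

The maximum subarray is [7, 2, 4] with sum 13. This subarray runs from index 1 to index 3.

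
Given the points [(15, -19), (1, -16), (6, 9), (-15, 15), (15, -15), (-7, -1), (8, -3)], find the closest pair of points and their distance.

Computing all pairwise distances among 7 points:

d((15, -19), (1, -16)) = 14.3178
d((15, -19), (6, 9)) = 29.4109
d((15, -19), (-15, 15)) = 45.3431
d((15, -19), (15, -15)) = 4.0 <-- minimum
d((15, -19), (-7, -1)) = 28.4253
d((15, -19), (8, -3)) = 17.4642
d((1, -16), (6, 9)) = 25.4951
d((1, -16), (-15, 15)) = 34.8855
d((1, -16), (15, -15)) = 14.0357
d((1, -16), (-7, -1)) = 17.0
d((1, -16), (8, -3)) = 14.7648
d((6, 9), (-15, 15)) = 21.8403
d((6, 9), (15, -15)) = 25.632
d((6, 9), (-7, -1)) = 16.4012
d((6, 9), (8, -3)) = 12.1655
d((-15, 15), (15, -15)) = 42.4264
d((-15, 15), (-7, -1)) = 17.8885
d((-15, 15), (8, -3)) = 29.2062
d((15, -15), (-7, -1)) = 26.0768
d((15, -15), (8, -3)) = 13.8924
d((-7, -1), (8, -3)) = 15.1327

Closest pair: (15, -19) and (15, -15) with distance 4.0

The closest pair is (15, -19) and (15, -15) with Euclidean distance 4.0. For 7 points, brute-force pairwise comparison is shown above. For large n, the divide-and-conquer algorithm (sort by x, recurse on halves, check the dividing strip) achieves O(n log n).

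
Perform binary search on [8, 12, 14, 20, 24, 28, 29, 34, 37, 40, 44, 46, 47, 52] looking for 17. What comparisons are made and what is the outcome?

Binary search for 17 in [8, 12, 14, 20, 24, 28, 29, 34, 37, 40, 44, 46, 47, 52]:

lo=0, hi=13, mid=6, arr[mid]=29 -> 29 > 17, search left half
lo=0, hi=5, mid=2, arr[mid]=14 -> 14 < 17, search right half
lo=3, hi=5, mid=4, arr[mid]=24 -> 24 > 17, search left half
lo=3, hi=3, mid=3, arr[mid]=20 -> 20 > 17, search left half
lo=3 > hi=2, target 17 not found

Binary search determines that 17 is not in the array after 4 comparisons. The search space was exhausted without finding the target.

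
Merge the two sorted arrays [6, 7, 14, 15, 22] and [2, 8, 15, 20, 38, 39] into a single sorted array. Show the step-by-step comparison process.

Merging process:

Compare 6 vs 2: take 2 from right. Merged: [2]
Compare 6 vs 8: take 6 from left. Merged: [2, 6]
Compare 7 vs 8: take 7 from left. Merged: [2, 6, 7]
Compare 14 vs 8: take 8 from right. Merged: [2, 6, 7, 8]
Compare 14 vs 15: take 14 from left. Merged: [2, 6, 7, 8, 14]
Compare 15 vs 15: take 15 from left. Merged: [2, 6, 7, 8, 14, 15]
Compare 22 vs 15: take 15 from right. Merged: [2, 6, 7, 8, 14, 15, 15]
Compare 22 vs 20: take 20 from right. Merged: [2, 6, 7, 8, 14, 15, 15, 20]
Compare 22 vs 38: take 22 from left. Merged: [2, 6, 7, 8, 14, 15, 15, 20, 22]
Append remaining from right: [38, 39]. Merged: [2, 6, 7, 8, 14, 15, 15, 20, 22, 38, 39]

Final merged array: [2, 6, 7, 8, 14, 15, 15, 20, 22, 38, 39]
Total comparisons: 9

The merged array is [2, 6, 7, 8, 14, 15, 15, 20, 22, 38, 39], requiring 9 comparisons. The merge step runs in O(n) time where n is the total number of elements.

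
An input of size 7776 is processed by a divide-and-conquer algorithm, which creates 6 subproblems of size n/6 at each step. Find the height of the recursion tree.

For divide and conquer with division factor 6:

Problem sizes at each level:
Level 0: 7776
Level 1: 1296
Level 2: 216
Level 3: 36
Level 4: 6
Level 5: 1

The root is level 0 and the size-1 base case is level 5 (the tree spans levels 0 through 5, i.e. 6 levels counting the root), so the depth is the number of divisions: log_6(7776) = 5

The recursion tree depth is log_6(7776) = 5. At each level, the problem size is divided by 6, so it takes 5 divisions to reduce to a base case of size 1. The algorithm makes 6 recursive calls at each level.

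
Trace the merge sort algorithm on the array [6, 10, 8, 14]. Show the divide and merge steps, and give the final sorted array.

Merge sort trace:

Split: [6, 10, 8, 14] -> [6, 10] and [8, 14]
  Split: [6, 10] -> [6] and [10]
  Merge: [6] + [10] -> [6, 10]
  Split: [8, 14] -> [8] and [14]
  Merge: [8] + [14] -> [8, 14]
Merge: [6, 10] + [8, 14] -> [6, 8, 10, 14]

Final sorted array: [6, 8, 10, 14]

The merge sort proceeds by recursively splitting the array and merging sorted halves.
After all merges, the sorted array is [6, 8, 10, 14].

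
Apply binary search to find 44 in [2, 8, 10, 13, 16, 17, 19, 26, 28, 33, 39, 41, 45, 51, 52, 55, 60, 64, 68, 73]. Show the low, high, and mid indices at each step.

Binary search for 44 in [2, 8, 10, 13, 16, 17, 19, 26, 28, 33, 39, 41, 45, 51, 52, 55, 60, 64, 68, 73]:

lo=0, hi=19, mid=9, arr[mid]=33 -> 33 < 44, search right half
lo=10, hi=19, mid=14, arr[mid]=52 -> 52 > 44, search left half
lo=10, hi=13, mid=11, arr[mid]=41 -> 41 < 44, search right half
lo=12, hi=13, mid=12, arr[mid]=45 -> 45 > 44, search left half
lo=12 > hi=11, target 44 not found

Binary search determines that 44 is not in the array after 4 comparisons. The search space was exhausted without finding the target.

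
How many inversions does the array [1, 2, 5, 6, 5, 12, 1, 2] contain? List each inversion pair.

Finding inversions in [1, 2, 5, 6, 5, 12, 1, 2]:

(1, 6): arr[1]=2 > arr[6]=1
(2, 6): arr[2]=5 > arr[6]=1
(2, 7): arr[2]=5 > arr[7]=2
(3, 4): arr[3]=6 > arr[4]=5
(3, 6): arr[3]=6 > arr[6]=1
(3, 7): arr[3]=6 > arr[7]=2
(4, 6): arr[4]=5 > arr[6]=1
(4, 7): arr[4]=5 > arr[7]=2
(5, 6): arr[5]=12 > arr[6]=1
(5, 7): arr[5]=12 > arr[7]=2

Total inversions: 10

The array has 10 inversion(s): (1,6), (2,6), (2,7), (3,4), (3,6), (3,7), (4,6), (4,7), (5,6), (5,7). Each pair (i,j) satisfies i < j and arr[i] > arr[j].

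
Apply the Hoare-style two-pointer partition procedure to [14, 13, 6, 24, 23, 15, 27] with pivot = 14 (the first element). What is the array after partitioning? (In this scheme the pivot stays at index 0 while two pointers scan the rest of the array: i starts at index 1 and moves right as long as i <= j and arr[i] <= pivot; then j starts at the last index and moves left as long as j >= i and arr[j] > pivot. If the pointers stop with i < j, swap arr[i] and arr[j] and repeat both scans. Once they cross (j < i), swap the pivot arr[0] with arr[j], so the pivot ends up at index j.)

Hoare-style two-pointer partition with pivot = 14:

Initial array: [14, 13, 6, 24, 23, 15, 27]

Pointers start at i = 1, j = 6.
i ends at 3, j ends at 2: the pointers have crossed (j < i), so scanning stops.

Swap pivot arr[0] with arr[2] to place pivot at position 2: [6, 13, 14, 24, 23, 15, 27]
Pivot position: 2

After partitioning with pivot 14, the array becomes [6, 13, 14, 24, 23, 15, 27]. The pivot is placed at index 2. All elements to the left of the pivot are <= 14, and all elements to the right are > 14.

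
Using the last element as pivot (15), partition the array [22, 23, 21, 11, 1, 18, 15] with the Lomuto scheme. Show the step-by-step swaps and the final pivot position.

Lomuto partition with pivot = 15:

Initial array: [22, 23, 21, 11, 1, 18, 15]

arr[0]=22 > 15: no swap
arr[1]=23 > 15: no swap
arr[2]=21 > 15: no swap
arr[3]=11 <= 15: swap with position 0, array becomes [11, 23, 21, 22, 1, 18, 15]
arr[4]=1 <= 15: swap with position 1, array becomes [11, 1, 21, 22, 23, 18, 15]
arr[5]=18 > 15: no swap

Place pivot at position 2: [11, 1, 15, 22, 23, 18, 21]
Pivot position: 2

After partitioning with pivot 15, the array becomes [11, 1, 15, 22, 23, 18, 21]. The pivot is placed at index 2. All elements to the left of the pivot are <= 15, and all elements to the right are > 15.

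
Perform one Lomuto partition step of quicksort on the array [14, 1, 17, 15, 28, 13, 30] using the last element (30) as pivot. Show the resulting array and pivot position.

Lomuto partition with pivot = 30:

Initial array: [14, 1, 17, 15, 28, 13, 30]

arr[0]=14 <= 30: swap with position 0, array becomes [14, 1, 17, 15, 28, 13, 30]
arr[1]=1 <= 30: swap with position 1, array becomes [14, 1, 17, 15, 28, 13, 30]
arr[2]=17 <= 30: swap with position 2, array becomes [14, 1, 17, 15, 28, 13, 30]
arr[3]=15 <= 30: swap with position 3, array becomes [14, 1, 17, 15, 28, 13, 30]
arr[4]=28 <= 30: swap with position 4, array becomes [14, 1, 17, 15, 28, 13, 30]
arr[5]=13 <= 30: swap with position 5, array becomes [14, 1, 17, 15, 28, 13, 30]

Place pivot at position 6: [14, 1, 17, 15, 28, 13, 30]
Pivot position: 6

After partitioning with pivot 30, the array becomes [14, 1, 17, 15, 28, 13, 30]. The pivot is placed at index 6. All elements to the left of the pivot are <= 30, and all elements to the right are > 30.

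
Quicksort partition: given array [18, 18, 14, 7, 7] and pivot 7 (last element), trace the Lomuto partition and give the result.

Lomuto partition with pivot = 7:

Initial array: [18, 18, 14, 7, 7]

arr[0]=18 > 7: no swap
arr[1]=18 > 7: no swap
arr[2]=14 > 7: no swap
arr[3]=7 <= 7: swap with position 0, array becomes [7, 18, 14, 18, 7]

Place pivot at position 1: [7, 7, 14, 18, 18]
Pivot position: 1

After partitioning with pivot 7, the array becomes [7, 7, 14, 18, 18]. The pivot is placed at index 1. All elements to the left of the pivot are <= 7, and all elements to the right are > 7.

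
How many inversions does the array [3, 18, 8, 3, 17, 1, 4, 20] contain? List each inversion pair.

Finding inversions in [3, 18, 8, 3, 17, 1, 4, 20]:

(0, 5): arr[0]=3 > arr[5]=1
(1, 2): arr[1]=18 > arr[2]=8
(1, 3): arr[1]=18 > arr[3]=3
(1, 4): arr[1]=18 > arr[4]=17
(1, 5): arr[1]=18 > arr[5]=1
(1, 6): arr[1]=18 > arr[6]=4
(2, 3): arr[2]=8 > arr[3]=3
(2, 5): arr[2]=8 > arr[5]=1
(2, 6): arr[2]=8 > arr[6]=4
(3, 5): arr[3]=3 > arr[5]=1
(4, 5): arr[4]=17 > arr[5]=1
(4, 6): arr[4]=17 > arr[6]=4

Total inversions: 12

The array has 12 inversion(s): (0,5), (1,2), (1,3), (1,4), (1,5), (1,6), (2,3), (2,5), (2,6), (3,5), (4,5), (4,6). Each pair (i,j) satisfies i < j and arr[i] > arr[j].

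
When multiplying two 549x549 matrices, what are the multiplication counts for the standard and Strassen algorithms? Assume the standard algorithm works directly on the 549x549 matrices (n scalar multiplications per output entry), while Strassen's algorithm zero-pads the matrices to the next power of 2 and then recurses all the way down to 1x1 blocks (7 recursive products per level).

Matrix multiplication for 549x549 matrices:

Strassen's algorithm requires power-of-2 dimensions. Pad 549x549 to 1024x1024 (next power of 2).

Standard algorithm: 549^3 = 165469149 multiplications
Strassen's algorithm: 7^(log2(1024)) = 7^10 = 282475249 multiplications
Difference: 165469149 - 282475249 = -117006100 (Strassen uses MORE here due to padding overhead — for small or just-over-power-of-2 n, padding can outweigh the per-level savings)

Standard: 165469149 multiplications (549^3). Strassen: 282475249 multiplications (7^10, after padding to 1024x1024). Strassen reduces 8 recursive multiplications to 7 at each level.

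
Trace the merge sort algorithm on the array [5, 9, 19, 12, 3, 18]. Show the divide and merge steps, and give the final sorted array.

Merge sort trace:

Split: [5, 9, 19, 12, 3, 18] -> [5, 9, 19] and [12, 3, 18]
  Split: [5, 9, 19] -> [5] and [9, 19]
    Split: [9, 19] -> [9] and [19]
    Merge: [9] + [19] -> [9, 19]
  Merge: [5] + [9, 19] -> [5, 9, 19]
  Split: [12, 3, 18] -> [12] and [3, 18]
    Split: [3, 18] -> [3] and [18]
    Merge: [3] + [18] -> [3, 18]
  Merge: [12] + [3, 18] -> [3, 12, 18]
Merge: [5, 9, 19] + [3, 12, 18] -> [3, 5, 9, 12, 18, 19]

Final sorted array: [3, 5, 9, 12, 18, 19]

The merge sort proceeds by recursively splitting the array and merging sorted halves.
After all merges, the sorted array is [3, 5, 9, 12, 18, 19].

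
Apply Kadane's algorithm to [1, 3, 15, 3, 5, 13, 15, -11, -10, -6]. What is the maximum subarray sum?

Using Kadane's algorithm on [1, 3, 15, 3, 5, 13, 15, -11, -10, -6]:

Scanning through the array:
Position 1 (value 3): max_ending_here = 4, max_so_far = 4
Position 2 (value 15): max_ending_here = 19, max_so_far = 19
Position 3 (value 3): max_ending_here = 22, max_so_far = 22
Position 4 (value 5): max_ending_here = 27, max_so_far = 27
Position 5 (value 13): max_ending_here = 40, max_so_far = 40
Position 6 (value 15): max_ending_here = 55, max_so_far = 55
Position 7 (value -11): max_ending_here = 44, max_so_far = 55
Position 8 (value -10): max_ending_here = 34, max_so_far = 55
Position 9 (value -6): max_ending_here = 28, max_so_far = 55

Maximum subarray: [1, 3, 15, 3, 5, 13, 15]
Maximum sum: 55

The maximum subarray is [1, 3, 15, 3, 5, 13, 15] with sum 55. This subarray runs from index 0 to index 6.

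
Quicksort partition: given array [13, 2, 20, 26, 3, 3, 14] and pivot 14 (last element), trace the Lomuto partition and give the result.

Lomuto partition with pivot = 14:

Initial array: [13, 2, 20, 26, 3, 3, 14]

arr[0]=13 <= 14: swap with position 0, array becomes [13, 2, 20, 26, 3, 3, 14]
arr[1]=2 <= 14: swap with position 1, array becomes [13, 2, 20, 26, 3, 3, 14]
arr[2]=20 > 14: no swap
arr[3]=26 > 14: no swap
arr[4]=3 <= 14: swap with position 2, array becomes [13, 2, 3, 26, 20, 3, 14]
arr[5]=3 <= 14: swap with position 3, array becomes [13, 2, 3, 3, 20, 26, 14]

Place pivot at position 4: [13, 2, 3, 3, 14, 26, 20]
Pivot position: 4

After partitioning with pivot 14, the array becomes [13, 2, 3, 3, 14, 26, 20]. The pivot is placed at index 4. All elements to the left of the pivot are <= 14, and all elements to the right are > 14.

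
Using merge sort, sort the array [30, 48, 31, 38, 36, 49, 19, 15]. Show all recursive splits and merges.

Merge sort trace:

Split: [30, 48, 31, 38, 36, 49, 19, 15] -> [30, 48, 31, 38] and [36, 49, 19, 15]
  Split: [30, 48, 31, 38] -> [30, 48] and [31, 38]
    Split: [30, 48] -> [30] and [48]
    Merge: [30] + [48] -> [30, 48]
    Split: [31, 38] -> [31] and [38]
    Merge: [31] + [38] -> [31, 38]
  Merge: [30, 48] + [31, 38] -> [30, 31, 38, 48]
  Split: [36, 49, 19, 15] -> [36, 49] and [19, 15]
    Split: [36, 49] -> [36] and [49]
    Merge: [36] + [49] -> [36, 49]
    Split: [19, 15] -> [19] and [15]
    Merge: [19] + [15] -> [15, 19]
  Merge: [36, 49] + [15, 19] -> [15, 19, 36, 49]
Merge: [30, 31, 38, 48] + [15, 19, 36, 49] -> [15, 19, 30, 31, 36, 38, 48, 49]

Final sorted array: [15, 19, 30, 31, 36, 38, 48, 49]

The merge sort proceeds by recursively splitting the array and merging sorted halves.
After all merges, the sorted array is [15, 19, 30, 31, 36, 38, 48, 49].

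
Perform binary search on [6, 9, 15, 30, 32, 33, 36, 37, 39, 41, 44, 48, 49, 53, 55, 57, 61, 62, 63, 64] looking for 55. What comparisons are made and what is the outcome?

Binary search for 55 in [6, 9, 15, 30, 32, 33, 36, 37, 39, 41, 44, 48, 49, 53, 55, 57, 61, 62, 63, 64]:

lo=0, hi=19, mid=9, arr[mid]=41 -> 41 < 55, search right half
lo=10, hi=19, mid=14, arr[mid]=55 -> Found target at index 14!

Binary search finds 55 at index 14 after 2 comparisons. The search repeatedly halves the search space by comparing with the middle element.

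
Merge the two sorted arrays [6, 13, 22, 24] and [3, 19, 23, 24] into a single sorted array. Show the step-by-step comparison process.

Merging process:

Compare 6 vs 3: take 3 from right. Merged: [3]
Compare 6 vs 19: take 6 from left. Merged: [3, 6]
Compare 13 vs 19: take 13 from left. Merged: [3, 6, 13]
Compare 22 vs 19: take 19 from right. Merged: [3, 6, 13, 19]
Compare 22 vs 23: take 22 from left. Merged: [3, 6, 13, 19, 22]
Compare 24 vs 23: take 23 from right. Merged: [3, 6, 13, 19, 22, 23]
Compare 24 vs 24: take 24 from left. Merged: [3, 6, 13, 19, 22, 23, 24]
Append remaining from right: [24]. Merged: [3, 6, 13, 19, 22, 23, 24, 24]

Final merged array: [3, 6, 13, 19, 22, 23, 24, 24]
Total comparisons: 7

The merged array is [3, 6, 13, 19, 22, 23, 24, 24], requiring 7 comparisons. The merge step runs in O(n) time where n is the total number of elements.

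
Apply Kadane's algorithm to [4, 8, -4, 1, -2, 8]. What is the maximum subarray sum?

Using Kadane's algorithm on [4, 8, -4, 1, -2, 8]:

Scanning through the array:
Position 1 (value 8): max_ending_here = 12, max_so_far = 12
Position 2 (value -4): max_ending_here = 8, max_so_far = 12
Position 3 (value 1): max_ending_here = 9, max_so_far = 12
Position 4 (value -2): max_ending_here = 7, max_so_far = 12
Position 5 (value 8): max_ending_here = 15, max_so_far = 15

Maximum subarray: [4, 8, -4, 1, -2, 8]
Maximum sum: 15

The maximum subarray is [4, 8, -4, 1, -2, 8] with sum 15. This subarray runs from index 0 to index 5.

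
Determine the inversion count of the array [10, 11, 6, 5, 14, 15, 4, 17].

Finding inversions in [10, 11, 6, 5, 14, 15, 4, 17]:

(0, 2): arr[0]=10 > arr[2]=6
(0, 3): arr[0]=10 > arr[3]=5
(0, 6): arr[0]=10 > arr[6]=4
(1, 2): arr[1]=11 > arr[2]=6
(1, 3): arr[1]=11 > arr[3]=5
(1, 6): arr[1]=11 > arr[6]=4
(2, 3): arr[2]=6 > arr[3]=5
(2, 6): arr[2]=6 > arr[6]=4
(3, 6): arr[3]=5 > arr[6]=4
(4, 6): arr[4]=14 > arr[6]=4
(5, 6): arr[5]=15 > arr[6]=4

Total inversions: 11

The array has 11 inversion(s): (0,2), (0,3), (0,6), (1,2), (1,3), (1,6), (2,3), (2,6), (3,6), (4,6), (5,6). Each pair (i,j) satisfies i < j and arr[i] > arr[j].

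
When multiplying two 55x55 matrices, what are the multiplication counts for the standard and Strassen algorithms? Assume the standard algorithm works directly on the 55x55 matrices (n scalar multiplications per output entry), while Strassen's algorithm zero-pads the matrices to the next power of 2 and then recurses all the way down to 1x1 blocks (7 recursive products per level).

Matrix multiplication for 55x55 matrices:

Strassen's algorithm requires power-of-2 dimensions. Pad 55x55 to 64x64 (next power of 2).

Standard algorithm: 55^3 = 166375 multiplications
Strassen's algorithm: 7^(log2(64)) = 7^6 = 117649 multiplications
Savings: 166375 - 117649 = 48726 multiplications

Standard: 166375 multiplications (55^3). Strassen: 117649 multiplications (7^6, after padding to 64x64). Strassen reduces 8 recursive multiplications to 7 at each level.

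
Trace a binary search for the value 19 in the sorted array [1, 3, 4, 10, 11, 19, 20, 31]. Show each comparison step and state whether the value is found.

Binary search for 19 in [1, 3, 4, 10, 11, 19, 20, 31]:

lo=0, hi=7, mid=3, arr[mid]=10 -> 10 < 19, search right half
lo=4, hi=7, mid=5, arr[mid]=19 -> Found target at index 5!

Binary search finds 19 at index 5 after 2 comparisons. The search repeatedly halves the search space by comparing with the middle element.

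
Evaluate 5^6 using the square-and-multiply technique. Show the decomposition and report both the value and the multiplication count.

Computing 5^6 by squaring (build up from 5^1; each line after the first costs one multiplication):

5^1 = 5
5^2 = (5^1)^2 = 5^2 = 25
5^3 = 5 * 5^2 = 5 * 25 = 125
5^6 = (5^3)^2 = 125^2 = 15625

Result: 15625
Multiplications needed: 3 (3 lines after 5^1)

5^6 = 15625. Using exponentiation by squaring, this requires 3 multiplications. The key idea: if the exponent is even, square the half-power; if odd, multiply by the base once.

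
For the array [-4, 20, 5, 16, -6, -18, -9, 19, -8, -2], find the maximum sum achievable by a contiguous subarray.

Using Kadane's algorithm on [-4, 20, 5, 16, -6, -18, -9, 19, -8, -2]:

Scanning through the array:
Position 1 (value 20): max_ending_here = 20, max_so_far = 20
Position 2 (value 5): max_ending_here = 25, max_so_far = 25
Position 3 (value 16): max_ending_here = 41, max_so_far = 41
Position 4 (value -6): max_ending_here = 35, max_so_far = 41
Position 5 (value -18): max_ending_here = 17, max_so_far = 41
Position 6 (value -9): max_ending_here = 8, max_so_far = 41
Position 7 (value 19): max_ending_here = 27, max_so_far = 41
Position 8 (value -8): max_ending_here = 19, max_so_far = 41
Position 9 (value -2): max_ending_here = 17, max_so_far = 41

Maximum subarray: [20, 5, 16]
Maximum sum: 41

The maximum subarray is [20, 5, 16] with sum 41. This subarray runs from index 1 to index 3.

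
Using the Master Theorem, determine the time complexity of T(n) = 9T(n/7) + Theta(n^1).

Master Theorem for T(n) = 9T(n/7) + O(n^1):

a = 9, b = 7, c = 1
log_b(a) = log_7(9) = 1.1292

Case 1: c = 1 < log_7(9) = 1.1292
T(n) = O(n^(log_7 9))

For T(n) = 9T(n/7) + O(n^1): log_7(9) = 1.1292. This is Case 1 of the Master Theorem (c < log_b(a), work dominated by leaves), giving O(n^(log_7 9)).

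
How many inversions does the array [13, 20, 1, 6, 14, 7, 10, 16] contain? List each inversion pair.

Finding inversions in [13, 20, 1, 6, 14, 7, 10, 16]:

(0, 2): arr[0]=13 > arr[2]=1
(0, 3): arr[0]=13 > arr[3]=6
(0, 5): arr[0]=13 > arr[5]=7
(0, 6): arr[0]=13 > arr[6]=10
(1, 2): arr[1]=20 > arr[2]=1
(1, 3): arr[1]=20 > arr[3]=6
(1, 4): arr[1]=20 > arr[4]=14
(1, 5): arr[1]=20 > arr[5]=7
(1, 6): arr[1]=20 > arr[6]=10
(1, 7): arr[1]=20 > arr[7]=16
(4, 5): arr[4]=14 > arr[5]=7
(4, 6): arr[4]=14 > arr[6]=10

Total inversions: 12

The array has 12 inversion(s): (0,2), (0,3), (0,5), (0,6), (1,2), (1,3), (1,4), (1,5), (1,6), (1,7), (4,5), (4,6). Each pair (i,j) satisfies i < j and arr[i] > arr[j].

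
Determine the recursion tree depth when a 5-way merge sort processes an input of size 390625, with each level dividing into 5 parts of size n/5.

For divide and conquer with division factor 5:

Problem sizes at each level:
Level 0: 390625
Level 1: 78125
Level 2: 15625
Level 3: 3125
Level 4: 625
Level 5: 125
Level 6: 25
Level 7: 5
Level 8: 1

The root is level 0 and the size-1 base case is level 8 (the tree spans levels 0 through 8, i.e. 9 levels counting the root), so the depth is the number of divisions: log_5(390625) = 8

The recursion tree depth is log_5(390625) = 8. At each level, the problem size is divided by 5, so it takes 8 divisions to reduce to a base case of size 1. The algorithm makes 5 recursive calls at each level.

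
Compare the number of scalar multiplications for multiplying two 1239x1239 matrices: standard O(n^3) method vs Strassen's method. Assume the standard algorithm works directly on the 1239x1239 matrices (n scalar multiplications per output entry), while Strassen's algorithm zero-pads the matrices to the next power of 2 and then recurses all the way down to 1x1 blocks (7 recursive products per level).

Matrix multiplication for 1239x1239 matrices:

Strassen's algorithm requires power-of-2 dimensions. Pad 1239x1239 to 2048x2048 (next power of 2).

Standard algorithm: 1239^3 = 1902014919 multiplications
Strassen's algorithm: 7^(log2(2048)) = 7^11 = 1977326743 multiplications
Difference: 1902014919 - 1977326743 = -75311824 (Strassen uses MORE here due to padding overhead — for small or just-over-power-of-2 n, padding can outweigh the per-level savings)

Standard: 1902014919 multiplications (1239^3). Strassen: 1977326743 multiplications (7^11, after padding to 2048x2048). Strassen reduces 8 recursive multiplications to 7 at each level.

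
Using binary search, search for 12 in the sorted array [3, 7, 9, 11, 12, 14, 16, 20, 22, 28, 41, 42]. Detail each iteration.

Binary search for 12 in [3, 7, 9, 11, 12, 14, 16, 20, 22, 28, 41, 42]:

lo=0, hi=11, mid=5, arr[mid]=14 -> 14 > 12, search left half
lo=0, hi=4, mid=2, arr[mid]=9 -> 9 < 12, search right half
lo=3, hi=4, mid=3, arr[mid]=11 -> 11 < 12, search right half
lo=4, hi=4, mid=4, arr[mid]=12 -> Found target at index 4!

Binary search finds 12 at index 4 after 4 comparisons. The search repeatedly halves the search space by comparing with the middle element.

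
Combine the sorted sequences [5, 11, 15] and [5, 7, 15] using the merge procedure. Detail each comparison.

Merging process:

Compare 5 vs 5: take 5 from left. Merged: [5]
Compare 11 vs 5: take 5 from right. Merged: [5, 5]
Compare 11 vs 7: take 7 from right. Merged: [5, 5, 7]
Compare 11 vs 15: take 11 from left. Merged: [5, 5, 7, 11]
Compare 15 vs 15: take 15 from left. Merged: [5, 5, 7, 11, 15]
Append remaining from right: [15]. Merged: [5, 5, 7, 11, 15, 15]

Final merged array: [5, 5, 7, 11, 15, 15]
Total comparisons: 5

The merged array is [5, 5, 7, 11, 15, 15], requiring 5 comparisons. The merge step runs in O(n) time where n is the total number of elements.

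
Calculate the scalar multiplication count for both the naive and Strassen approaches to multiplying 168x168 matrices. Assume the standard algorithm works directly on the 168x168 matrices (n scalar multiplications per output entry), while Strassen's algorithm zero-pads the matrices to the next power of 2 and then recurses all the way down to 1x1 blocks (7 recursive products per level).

Matrix multiplication for 168x168 matrices:

Strassen's algorithm requires power-of-2 dimensions. Pad 168x168 to 256x256 (next power of 2).

Standard algorithm: 168^3 = 4741632 multiplications
Strassen's algorithm: 7^(log2(256)) = 7^8 = 5764801 multiplications
Difference: 4741632 - 5764801 = -1023169 (Strassen uses MORE here due to padding overhead — for small or just-over-power-of-2 n, padding can outweigh the per-level savings)

Standard: 4741632 multiplications (168^3). Strassen: 5764801 multiplications (7^8, after padding to 256x256). Strassen reduces 8 recursive multiplications to 7 at each level.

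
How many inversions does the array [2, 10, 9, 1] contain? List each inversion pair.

Finding inversions in [2, 10, 9, 1]:

(0, 3): arr[0]=2 > arr[3]=1
(1, 2): arr[1]=10 > arr[2]=9
(1, 3): arr[1]=10 > arr[3]=1
(2, 3): arr[2]=9 > arr[3]=1

Total inversions: 4

The array has 4 inversion(s): (0,3), (1,2), (1,3), (2,3). Each pair (i,j) satisfies i < j and arr[i] > arr[j].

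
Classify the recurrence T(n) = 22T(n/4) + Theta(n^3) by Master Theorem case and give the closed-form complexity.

Master Theorem for T(n) = 22T(n/4) + O(n^3):

a = 22, b = 4, c = 3
log_b(a) = log_4(22) = 2.2297

Case 3: c = 3 > log_4(22) = 2.2297
T(n) = O(n^3) = O(n^3)

For T(n) = 22T(n/4) + O(n^3): log_4(22) = 2.2297. This is Case 3 of the Master Theorem (c > log_b(a), work dominated by root), giving O(n^3).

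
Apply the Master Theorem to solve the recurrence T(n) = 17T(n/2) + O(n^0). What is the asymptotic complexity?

Master Theorem for T(n) = 17T(n/2) + O(n^0):

a = 17, b = 2, c = 0
log_b(a) = log_2(17) = 4.0875

Case 1: c = 0 < log_2(17) = 4.0875
T(n) = O(n^(log_2 17))

For T(n) = 17T(n/2) + O(n^0): log_2(17) = 4.0875. This is Case 1 of the Master Theorem (c < log_b(a), work dominated by leaves), giving O(n^(log_2 17)).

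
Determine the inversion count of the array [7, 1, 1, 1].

Finding inversions in [7, 1, 1, 1]:

(0, 1): arr[0]=7 > arr[1]=1
(0, 2): arr[0]=7 > arr[2]=1
(0, 3): arr[0]=7 > arr[3]=1

Total inversions: 3

The array has 3 inversion(s): (0,1), (0,2), (0,3). Each pair (i,j) satisfies i < j and arr[i] > arr[j].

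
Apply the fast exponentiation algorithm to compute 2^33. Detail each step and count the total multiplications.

Computing 2^33 by squaring (build up from 2^1; each line after the first costs one multiplication):

2^1 = 2
2^2 = (2^1)^2 = 2^2 = 4
2^4 = (2^2)^2 = 4^2 = 16
2^8 = (2^4)^2 = 16^2 = 256
2^16 = (2^8)^2 = 256^2 = 65536
2^32 = (2^16)^2 = 65536^2 = 4294967296
2^33 = 2 * 2^32 = 2 * 4294967296 = 8589934592

Result: 8589934592
Multiplications needed: 6 (6 lines after 2^1)

2^33 = 8589934592. Using exponentiation by squaring, this requires 6 multiplications. The key idea: if the exponent is even, square the half-power; if odd, multiply by the base once.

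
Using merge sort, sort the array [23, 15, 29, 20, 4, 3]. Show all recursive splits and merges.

Merge sort trace:

Split: [23, 15, 29, 20, 4, 3] -> [23, 15, 29] and [20, 4, 3]
  Split: [23, 15, 29] -> [23] and [15, 29]
    Split: [15, 29] -> [15] and [29]
    Merge: [15] + [29] -> [15, 29]
  Merge: [23] + [15, 29] -> [15, 23, 29]
  Split: [20, 4, 3] -> [20] and [4, 3]
    Split: [4, 3] -> [4] and [3]
    Merge: [4] + [3] -> [3, 4]
  Merge: [20] + [3, 4] -> [3, 4, 20]
Merge: [15, 23, 29] + [3, 4, 20] -> [3, 4, 15, 20, 23, 29]

Final sorted array: [3, 4, 15, 20, 23, 29]

The merge sort proceeds by recursively splitting the array and merging sorted halves.
After all merges, the sorted array is [3, 4, 15, 20, 23, 29].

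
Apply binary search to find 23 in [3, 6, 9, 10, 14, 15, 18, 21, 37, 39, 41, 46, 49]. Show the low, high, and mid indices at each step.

Binary search for 23 in [3, 6, 9, 10, 14, 15, 18, 21, 37, 39, 41, 46, 49]:

lo=0, hi=12, mid=6, arr[mid]=18 -> 18 < 23, search right half
lo=7, hi=12, mid=9, arr[mid]=39 -> 39 > 23, search left half
lo=7, hi=8, mid=7, arr[mid]=21 -> 21 < 23, search right half
lo=8, hi=8, mid=8, arr[mid]=37 -> 37 > 23, search left half
lo=8 > hi=7, target 23 not found

Binary search determines that 23 is not in the array after 4 comparisons. The search space was exhausted without finding the target.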